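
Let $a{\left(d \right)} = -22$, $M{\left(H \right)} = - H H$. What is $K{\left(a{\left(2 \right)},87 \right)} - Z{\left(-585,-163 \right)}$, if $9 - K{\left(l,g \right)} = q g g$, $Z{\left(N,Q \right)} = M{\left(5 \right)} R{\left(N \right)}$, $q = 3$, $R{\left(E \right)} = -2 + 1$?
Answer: $-22723$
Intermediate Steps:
$R{\left(E \right)} = -1$
$M{\left(H \right)} = - H^{2}$
$Z{\left(N,Q \right)} = 25$ ($Z{\left(N,Q \right)} = - 5^{2} \left(-1\right) = \left(-1\right) 25 \left(-1\right) = \left(-25\right) \left(-1\right) = 25$)
$K{\left(l,g \right)} = 9 - 3 g^{2}$ ($K{\left(l,g \right)} = 9 - 3 g g = 9 - 3 g^{2}$)
$K{\left(a{\left(2 \right)},87 \right)} - Z{\left(-585,-163 \right)} = \left(9 - 3 \cdot 87^{2}\right) - 25 = \left(9 - 22707\right) - 25 = -22698 - 25 = -22723$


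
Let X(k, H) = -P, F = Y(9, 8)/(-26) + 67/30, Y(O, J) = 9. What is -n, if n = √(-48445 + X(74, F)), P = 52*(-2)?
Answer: -I*√48341 ≈ -219.87*I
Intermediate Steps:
P = -104
F = 368/195 (F = 9/(-26) + 67/30 = 9*(-1/26) + 67*(1/30) = -9/26 + 67/30 = 368/195 ≈ 1.8872)
X(k, H) = 104 (X(k, H) = -1*(-104) = 104)
n = I*√48341 (n = √(-48445 + 104) = √(-48341) = I*√48341 ≈ 219.87*I)
-n = -I*√48341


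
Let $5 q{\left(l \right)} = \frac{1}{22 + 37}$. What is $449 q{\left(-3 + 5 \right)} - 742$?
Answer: $- \frac{218441}{295} \approx -740.48$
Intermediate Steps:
$q{\left(l \right)} = \frac{1}{295}$ ($q{\left(l \right)} = \frac{1}{5 \left(22 + 37\right)} = \frac{1}{5 \cdot 59} = \frac{1}{5} \cdot \frac{1}{59} = \frac{1}{295}$)
$449 q{\left(-3 + 5 \right)} - 742 = 449 \cdot \frac{1}{295} - 742 = \frac{449}{295} - 742 = - \frac{218441}{295}$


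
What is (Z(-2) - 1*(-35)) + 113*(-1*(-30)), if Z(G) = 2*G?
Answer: 3421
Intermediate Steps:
(Z(-2) - 1*(-35)) + 113*(-1*(-30)) = (2*(-2) - 1*(-35)) + 113*(-1*(-30)) = (-4 + 35) + 113*30 = 31 + 3390 = 3421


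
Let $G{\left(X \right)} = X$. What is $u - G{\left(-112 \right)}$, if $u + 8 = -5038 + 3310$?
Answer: $-1624$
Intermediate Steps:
$u = -1736$ ($u = -8 + \left(-5038 + 3310\right) = -8 - 1728 = -1736$)
$u - G{\left(-112 \right)} = -1736 - -112 = -1736 + 112 = -1624$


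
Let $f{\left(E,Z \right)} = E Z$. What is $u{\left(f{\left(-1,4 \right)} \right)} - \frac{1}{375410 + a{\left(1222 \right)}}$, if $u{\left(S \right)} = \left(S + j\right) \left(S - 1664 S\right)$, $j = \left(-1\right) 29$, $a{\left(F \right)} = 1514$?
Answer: $- \frac{82740848785}{376924} \approx -2.1952 \cdot 10^{5}$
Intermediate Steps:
$j = -29$
$u{\left(S \right)} = - 1663 S \left(-29 + S\right)$ ($u{\left(S \right)} = \left(S - 29\right) \left(S - 1664 S\right) = \left(-29 + S\right) \left(- 1663 S\right) = - 1663 S \left(-29 + S\right)$)
$u{\left(f{\left(-1,4 \right)} \right)} - \frac{1}{375410 + a{\left(1222 \right)}} = 1663 \left(\left(-1\right) 4\right) \left(29 - \left(-1\right) 4\right) - \frac{1}{375410 + 1514} = 1663 \left(-4\right) \left(29 - -4\right) - \frac{1}{376924} = 1663 \left(-4\right) \left(29 + 4\right) - \frac{1}{376924} = 1663 \left(-4\right) 33 - \frac{1}{376924} = -219516 - \frac{1}{376924} = - \frac{82740848785}{376924}$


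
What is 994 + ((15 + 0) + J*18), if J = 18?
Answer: 1333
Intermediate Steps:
994 + ((15 + 0) + J*18) = 994 + ((15 + 0) + 18*18) = 994 + (15 + 324) = 994 + 339 = 1333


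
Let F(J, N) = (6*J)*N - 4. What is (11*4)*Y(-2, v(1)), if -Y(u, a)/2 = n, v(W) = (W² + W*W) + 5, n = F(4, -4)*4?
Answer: 35200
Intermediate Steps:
F(J, N) = -4 + 6*J*N (F(J, N) = 6*J*N - 4 = -4 + 6*J*N)
n = -400 (n = (-4 + 6*4*(-4))*4 = (-4 - 96)*4 = -100*4 = -400)
v(W) = 5 + 2*W² (v(W) = (W² + W²) + 5 = 2*W² + 5 = 5 + 2*W²)
Y(u, a) = 800 (Y(u, a) = -2*(-400) = 800)
(11*4)*Y(-2, v(1)) = (11*4)*800 = 44*800 = 35200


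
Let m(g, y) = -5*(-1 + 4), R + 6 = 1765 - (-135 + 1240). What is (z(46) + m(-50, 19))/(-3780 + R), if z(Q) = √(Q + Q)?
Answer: 5/1042 - √23/1563 ≈ 0.0017301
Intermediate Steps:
z(Q) = √2*√Q (z(Q) = √(2*Q) = √2*√Q)
R = 654 (R = -6 + (1765 - (-135 + 1240)) = -6 + (1765 - 1*1105) = -6 + (1765 - 1105) = -6 + 660 = 654)
m(g, y) = -15 (m(g, y) = -5*3 = -15)
(z(46) + m(-50, 19))/(-3780 + R) = (√2*√46 - 15)/(-3780 + 654) = (2*√23 - 15)/(-3126) = (-15 + 2*√23)*(-1/3126) = 5/1042 - √23/1563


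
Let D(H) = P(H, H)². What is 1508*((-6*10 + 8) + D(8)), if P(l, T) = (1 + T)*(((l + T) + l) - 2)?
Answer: 59041216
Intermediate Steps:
P(l, T) = (1 + T)*(-2 + T + 2*l) (P(l, T) = (1 + T)*(((T + l) + l) - 2) = (1 + T)*((T + 2*l) - 2) = (1 + T)*(-2 + T + 2*l))
D(H) = (-2 + H + 3*H²)² (D(H) = (-2 + H² - H + 2*H + 2*H*H)² = (-2 + H² - H + 2*H + 2*H²)² = (-2 + H + 3*H²)²)
1508*((-6*10 + 8) + D(8)) = 1508*((-6*10 + 8) + (-2 + 8 + 3*8²)²) = 1508*((-60 + 8) + (-2 + 8 + 3*64)²) = 1508*(-52 + (-2 + 8 + 192)²) = 1508*(-52 + 198²) = 1508*(-52 + 39204) = 1508*39152 = 59041216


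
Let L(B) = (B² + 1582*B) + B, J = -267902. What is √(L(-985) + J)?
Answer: 2*I*√214233 ≈ 925.71*I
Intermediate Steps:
L(B) = B² + 1583*B
√(L(-985) + J) = √(-985*(1583 - 985) - 267902) = √(-985*598 - 267902) = √(-589030 - 267902) = √(-856932) = 2*I*√214233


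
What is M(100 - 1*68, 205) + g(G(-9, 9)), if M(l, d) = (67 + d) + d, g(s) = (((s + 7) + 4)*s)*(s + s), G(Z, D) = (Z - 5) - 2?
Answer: -2083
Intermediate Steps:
G(Z, D) = -7 + Z (G(Z, D) = (-5 + Z) - 2 = -7 + Z)
g(s) = 2*s**2*(11 + s) (g(s) = (((7 + s) + 4)*s)*(2*s) = ((11 + s)*s)*(2*s) = (s*(11 + s))*(2*s) = 2*s**2*(11 + s))
M(l, d) = 67 + 2*d
M(100 - 1*68, 205) + g(G(-9, 9)) = (67 + 2*205) + 2*(-7 - 9)**2*(11 + (-7 - 9)) = (67 + 410) + 2*(-16)**2*(11 - 16) = 477 + 2*256*(-5) = 477 - 2560 = -2083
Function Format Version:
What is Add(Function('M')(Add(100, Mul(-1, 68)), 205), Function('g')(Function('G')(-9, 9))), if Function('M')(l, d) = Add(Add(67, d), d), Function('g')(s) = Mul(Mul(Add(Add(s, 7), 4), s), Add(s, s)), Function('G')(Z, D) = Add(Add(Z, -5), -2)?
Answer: -2083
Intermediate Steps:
Function('G')(Z, D) = Add(-7, Z) (Function('G')(Z, D) = Add(Add(-5, Z), -2) = Add(-7, Z))
Function('g')(s) = Mul(2, Pow(s, 2), Add(11, s)) (Function('g')(s) = Mul(Mul(Add(Add(7, s), 4), s), Mul(2, s)) = Mul(Mul(Add(11, s), s), Mul(2, s)) = Mul(Mul(s, Add(11, s)), Mul(2, s)) = Mul(2, Pow(s, 2), Add(11, s)))
Function('M')(l, d) = Add(67, Mul(2, d))
Add(Function('M')(Add(100, Mul(-1, 68)), 205), Function('g')(Function('G')(-9, 9))) = Add(Add(67, Mul(2, 205)), Mul(2, Pow(Add(-7, -9), 2), Add(11, Add(-7, -9)))) = Add(Add(67, 410), Mul(2, Pow(-16, 2), Add(11, -16))) = Add(477, Mul(2, 256, -5)) = Add(477, -2560) = -2083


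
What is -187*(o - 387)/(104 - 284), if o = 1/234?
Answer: -16934159/42120 ≈ -402.05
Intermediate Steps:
o = 1/234 ≈ 0.0042735
-187*(o - 387)/(104 - 284) = -187*(1/234 - 387)/(104 - 284) = -187/((-180/(-90557/234))) = -187/((-180*(-234/90557))) = -187/42120/90557 = -187*90557/42120 = -16934159/42120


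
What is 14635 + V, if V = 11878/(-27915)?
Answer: 408524147/27915 ≈ 14635.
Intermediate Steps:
V = -11878/27915 (V = 11878*(-1/27915) = -11878/27915 ≈ -0.42551)
14635 + V = 14635 - 11878/27915 = 408524147/27915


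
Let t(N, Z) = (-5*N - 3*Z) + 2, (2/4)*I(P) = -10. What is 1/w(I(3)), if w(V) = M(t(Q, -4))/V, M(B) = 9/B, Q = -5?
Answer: -260/3 ≈ -86.667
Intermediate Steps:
I(P) = -20 (I(P) = 2*(-10) = -20)
t(N, Z) = 2 - 5*N - 3*Z
w(V) = 3/(13*V) (w(V) = (9/(2 - 5*(-5) - 3*(-4)))/V = (9/(2 + 25 + 12))/V = (9/39)/V = (9*(1/39))/V = 3/(13*V))
1/w(I(3)) = 1/((3/13)/(-20)) = 1/((3/13)*(-1/20)) = 1/(-3/260) = -260/3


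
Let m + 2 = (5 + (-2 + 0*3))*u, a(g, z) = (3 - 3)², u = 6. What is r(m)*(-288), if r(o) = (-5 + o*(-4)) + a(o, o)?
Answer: 19872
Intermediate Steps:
a(g, z) = 0 (a(g, z) = 0² = 0)
m = 16 (m = -2 + (5 + (-2 + 0*3))*6 = -2 + (5 + (-2 + 0))*6 = -2 + (5 - 2)*6 = -2 + 3*6 = -2 + 18 = 16)
r(o) = -5 - 4*o (r(o) = (-5 + o*(-4)) + 0 = (-5 - 4*o) + 0 = -5 - 4*o)
r(m)*(-288) = (-5 - 4*16)*(-288) = (-5 - 64)*(-288) = -69*(-288) = 19872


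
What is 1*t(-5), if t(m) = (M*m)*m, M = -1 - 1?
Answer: -50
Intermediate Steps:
M = -2
t(m) = -2*m² (t(m) = (-2*m)*m = -2*m²)
1*t(-5) = 1*(-2*(-5)²) = 1*(-2*25) = 1*(-50) = -50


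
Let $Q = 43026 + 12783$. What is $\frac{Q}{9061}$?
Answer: $\frac{4293}{697} \approx 6.1593$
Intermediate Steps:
$Q = 55809$
$\frac{Q}{9061} = \frac{55809}{9061} = 55809 \cdot \frac{1}{9061} = \frac{4293}{697}$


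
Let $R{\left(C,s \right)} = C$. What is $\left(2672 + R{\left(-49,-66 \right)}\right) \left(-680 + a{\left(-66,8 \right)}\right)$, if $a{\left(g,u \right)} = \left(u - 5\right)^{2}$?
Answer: $-1760033$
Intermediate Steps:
$a{\left(g,u \right)} = \left(-5 + u\right)^{2}$
$\left(2672 + R{\left(-49,-66 \right)}\right) \left(-680 + a{\left(-66,8 \right)}\right) = \left(2672 - 49\right) \left(-680 + \left(-5 + 8\right)^{2}\right) = 2623 \left(-680 + 3^{2}\right) = 2623 \left(-680 + 9\right) = 2623 \left(-671\right) = -1760033$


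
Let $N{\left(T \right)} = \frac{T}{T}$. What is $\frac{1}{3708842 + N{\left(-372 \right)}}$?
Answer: $\frac{1}{3708843} \approx 2.6963 \cdot 10^{-7}$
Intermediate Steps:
$N{\left(T \right)} = 1$
$\frac{1}{3708842 + N{\left(-372 \right)}} = \frac{1}{3708842 + 1} = \frac{1}{3708843}$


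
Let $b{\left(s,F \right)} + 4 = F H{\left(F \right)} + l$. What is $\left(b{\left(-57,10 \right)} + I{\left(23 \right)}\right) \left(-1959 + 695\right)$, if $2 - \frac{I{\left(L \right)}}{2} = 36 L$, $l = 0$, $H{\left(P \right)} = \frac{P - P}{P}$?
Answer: $2093184$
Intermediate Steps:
$H{\left(P \right)} = 0$ ($H{\left(P \right)} = \frac{0}{P} = 0$)
$I{\left(L \right)} = 4 - 72 L$ ($I{\left(L \right)} = 4 - 2 \cdot 36 L = 4 - 72 L$)
$b{\left(s,F \right)} = -4$ ($b{\left(s,F \right)} = -4 + \left(F 0 + 0\right) = -4 + \left(0 + 0\right) = -4 + 0 = -4$)
$\left(b{\left(-57,10 \right)} + I{\left(23 \right)}\right) \left(-1959 + 695\right) = \left(-4 + \left(4 - 1656\right)\right) \left(-1959 + 695\right) = \left(-4 + \left(4 - 1656\right)\right) \left(-1264\right) = \left(-4 - 1652\right) \left(-1264\right) = \left(-1656\right) \left(-1264\right) = 2093184$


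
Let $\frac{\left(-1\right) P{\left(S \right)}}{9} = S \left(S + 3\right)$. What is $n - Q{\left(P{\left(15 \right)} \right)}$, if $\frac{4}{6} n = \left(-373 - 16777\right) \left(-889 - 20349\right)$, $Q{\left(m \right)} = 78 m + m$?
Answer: $546539520$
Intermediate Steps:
$P{\left(S \right)} = - 9 S \left(3 + S\right)$ ($P{\left(S \right)} = - 9 S \left(S + 3\right) = - 9 S \left(3 + S\right)$)
$Q{\left(m \right)} = 79 m$
$n = 546347550$ ($n = \frac{3 \left(-373 - 16777\right) \left(-889 - 20349\right)}{2} = \frac{3 \left(\left(-17150\right) \left(-21238\right)\right)}{2} = \frac{3}{2} \cdot 364231700 = 546347550$)
$n - Q{\left(P{\left(15 \right)} \right)} = 546347550 - 79 \left(\left(-9\right) 15 \left(3 + 15\right)\right) = 546347550 - 79 \left(\left(-9\right) 15 \cdot 18\right) = 546347550 - 79 \left(-2430\right) = 546347550 - -191970 = 546347550 + 191970 = 546539520$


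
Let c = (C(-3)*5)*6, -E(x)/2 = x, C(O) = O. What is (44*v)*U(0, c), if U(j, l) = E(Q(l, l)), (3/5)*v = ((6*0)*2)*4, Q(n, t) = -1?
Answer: 0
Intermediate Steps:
E(x) = -2*x
v = 0 (v = 5*(((6*0)*2)*4)/3 = 5*((0*2)*4)/3 = 5*(0*4)/3 = (5/3)*0 = 0)
c = -90 (c = -3*5*6 = -15*6 = -90)
U(j, l) = 2 (U(j, l) = -2*(-1) = 2)
(44*v)*U(0, c) = (44*0)*2 = 0*2 = 0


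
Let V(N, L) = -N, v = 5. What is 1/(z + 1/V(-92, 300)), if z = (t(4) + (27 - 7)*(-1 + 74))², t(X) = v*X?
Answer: 92/201516801 ≈ 4.5654e-7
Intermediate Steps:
t(X) = 5*X
z = 2190400 (z = (5*4 + (27 - 7)*(-1 + 74))² = (20 + 20*73)² = (20 + 1460)² = 1480² = 2190400)
1/(z + 1/V(-92, 300)) = 1/(2190400 + 1/(-1*(-92))) = 1/(2190400 + 1/92) = 1/(201516801/92) = 92/201516801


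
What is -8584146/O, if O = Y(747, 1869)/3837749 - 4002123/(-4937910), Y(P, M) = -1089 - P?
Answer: -54224502745292863380/5116692512789 ≈ -1.0598e+7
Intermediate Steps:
O = 5116692512789/6316819721530 (O = (-1089 - 1*747)/3837749 - 4002123/(-4937910) = (-1089 - 747)*(1/3837749) - 4002123*(-1/4937910) = -1836*1/3837749 + 1334041/1645970 = -1836/3837749 + 1334041/1645970 = 5116692512789/6316819721530 ≈ 0.81001)
-8584146/O = -8584146/5116692512789/6316819721530 = -8584146*6316819721530/5116692512789 = -54224502745292863380/5116692512789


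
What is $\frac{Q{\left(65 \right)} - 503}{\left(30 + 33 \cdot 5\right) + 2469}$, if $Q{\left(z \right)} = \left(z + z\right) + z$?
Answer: $- \frac{77}{666} \approx -0.11562$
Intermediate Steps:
$Q{\left(z \right)} = 3 z$ ($Q{\left(z \right)} = 2 z + z = 3 z$)
$\frac{Q{\left(65 \right)} - 503}{\left(30 + 33 \cdot 5\right) + 2469} = \frac{3 \cdot 65 - 503}{\left(30 + 33 \cdot 5\right) + 2469} = \frac{195 - 503}{\left(30 + 165\right) + 2469} = - \frac{308}{195 + 2469} = - \frac{308}{2664} = \left(-308\right) \frac{1}{2664} = - \frac{77}{666}$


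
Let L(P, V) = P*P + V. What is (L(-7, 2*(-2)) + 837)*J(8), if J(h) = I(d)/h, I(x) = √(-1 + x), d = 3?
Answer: 441*√2/4 ≈ 155.92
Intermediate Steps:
J(h) = √2/h (J(h) = √(-1 + 3)/h = √2/h)
L(P, V) = V + P² (L(P, V) = P² + V = V + P²)
(L(-7, 2*(-2)) + 837)*J(8) = ((2*(-2) + (-7)²) + 837)*(√2/8) = ((-4 + 49) + 837)*(√2*(⅛)) = (45 + 837)*(√2/8) = 882*(√2/8) = 441*√2/4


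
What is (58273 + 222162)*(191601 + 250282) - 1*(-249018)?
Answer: 123919708123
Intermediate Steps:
(58273 + 222162)*(191601 + 250282) - 1*(-249018) = 280435*441883 + 249018 = 123919459105 + 249018 = 123919708123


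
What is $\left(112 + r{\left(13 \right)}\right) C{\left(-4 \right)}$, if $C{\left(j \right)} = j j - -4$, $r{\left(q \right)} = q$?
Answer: $2500$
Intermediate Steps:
$C{\left(j \right)} = 4 + j^{2}$ ($C{\left(j \right)} = j^{2} + 4 = 4 + j^{2}$)
$\left(112 + r{\left(13 \right)}\right) C{\left(-4 \right)} = \left(112 + 13\right) \left(4 + \left(-4\right)^{2}\right) = 125 \left(4 + 16\right) = 125 \cdot 20 = 2500$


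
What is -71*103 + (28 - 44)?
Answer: -7329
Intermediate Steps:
-71*103 + (28 - 44) = -7313 - 16 = -7329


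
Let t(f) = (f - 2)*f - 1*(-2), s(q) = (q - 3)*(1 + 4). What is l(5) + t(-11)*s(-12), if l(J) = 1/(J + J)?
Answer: -108749/10 ≈ -10875.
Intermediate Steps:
l(J) = 1/(2*J)
s(q) = -15 + 5*q (s(q) = (-3 + q)*5 = -15 + 5*q)
t(f) = 2 + f*(-2 + f) (t(f) = (-2 + f)*f + 2 = f*(-2 + f) + 2 = 2 + f*(-2 + f))
l(5) + t(-11)*s(-12) = (½)/5 + (2 + (-11)² - 2*(-11))*(-15 + 5*(-12)) = (½)*(⅕) + (2 + 121 + 22)*(-15 - 60) = ⅒ + 145*(-75) = ⅒ - 10875 = -108749/10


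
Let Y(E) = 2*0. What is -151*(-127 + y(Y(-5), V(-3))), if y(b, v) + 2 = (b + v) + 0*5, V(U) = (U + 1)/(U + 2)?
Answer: 19177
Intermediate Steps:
Y(E) = 0
V(U) = (1 + U)/(2 + U)
y(b, v) = -2 + b + v (y(b, v) = -2 + ((b + v) + 0*5) = -2 + ((b + v) + 0) = -2 + (b + v) = -2 + b + v)
-151*(-127 + y(Y(-5), V(-3))) = -151*(-127 + (-2 + 0 + (1 - 3)/(2 - 3))) = -151*(-127 + (-2 + 0 - 2/(-1))) = -151*(-127 + (-2 + 0 - 1*(-2))) = -151*(-127 + (-2 + 0 + 2)) = -151*(-127 + 0) = -151*(-127) = 19177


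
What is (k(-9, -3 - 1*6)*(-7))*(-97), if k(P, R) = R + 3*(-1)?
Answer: -8148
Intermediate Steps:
k(P, R) = -3 + R (k(P, R) = R - 3 = -3 + R)
(k(-9, -3 - 1*6)*(-7))*(-97) = ((-3 + (-3 - 1*6))*(-7))*(-97) = ((-3 + (-3 - 6))*(-7))*(-97) = ((-3 - 9)*(-7))*(-97) = -12*(-7)*(-97) = 84*(-97) = -8148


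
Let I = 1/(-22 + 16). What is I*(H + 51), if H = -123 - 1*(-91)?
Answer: -19/6 ≈ -3.1667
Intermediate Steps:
H = -32 (H = -123 + 91 = -32)
I = -⅙ (I = 1/(-6) = -⅙ ≈ -0.16667)
I*(H + 51) = -(-32 + 51)/6 = -⅙*19 = -19/6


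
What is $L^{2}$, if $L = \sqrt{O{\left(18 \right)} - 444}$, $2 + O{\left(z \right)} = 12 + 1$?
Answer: $-433$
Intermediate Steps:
$O{\left(z \right)} = 11$ ($O{\left(z \right)} = -2 + \left(12 + 1\right) = -2 + 13 = 11$)
$L = i \sqrt{433}$ ($L = \sqrt{11 - 444} = \sqrt{-433} = i \sqrt{433} \approx 20.809 i$)
$L^{2} = \left(i \sqrt{433}\right)^{2} = -433$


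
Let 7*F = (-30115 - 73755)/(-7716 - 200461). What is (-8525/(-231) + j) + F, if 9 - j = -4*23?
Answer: 603192202/4371717 ≈ 137.98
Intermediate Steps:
F = 103870/1457239 (F = ((-30115 - 73755)/(-7716 - 200461))/7 = (-103870/(-208177))/7 = (-103870*(-1/208177))/7 = (⅐)*(103870/208177) = 103870/1457239 ≈ 0.071279)
j = 101 (j = 9 - (-4)*23 = 9 - 1*(-92) = 9 + 92 = 101)
(-8525/(-231) + j) + F = (-8525/(-231) + 101) + 103870/1457239 = (-8525*(-1)/231 + 101) + 103870/1457239 = (-275*(-31/231) + 101) + 103870/1457239 = (775/21 + 101) + 103870/1457239 = 2896/21 + 103870/1457239 = 603192202/4371717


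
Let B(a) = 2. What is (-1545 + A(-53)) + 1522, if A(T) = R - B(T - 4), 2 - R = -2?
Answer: -21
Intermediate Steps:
R = 4 (R = 2 - 1*(-2) = 2 + 2 = 4)
A(T) = 2 (A(T) = 4 - 1*2 = 4 - 2 = 2)
(-1545 + A(-53)) + 1522 = (-1545 + 2) + 1522 = -1543 + 1522 = -21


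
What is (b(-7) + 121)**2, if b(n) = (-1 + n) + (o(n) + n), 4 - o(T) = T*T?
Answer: 3721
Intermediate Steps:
o(T) = 4 - T**2 (o(T) = 4 - T*T = 4 - T**2)
b(n) = 3 - n**2 + 2*n (b(n) = (-1 + n) + ((4 - n**2) + n) = (-1 + n) + (4 + n - n**2) = 3 - n**2 + 2*n)
(b(-7) + 121)**2 = ((3 - 1*(-7)**2 + 2*(-7)) + 121)**2 = ((3 - 1*49 - 14) + 121)**2 = ((3 - 49 - 14) + 121)**2 = (-60 + 121)**2 = 61**2 = 3721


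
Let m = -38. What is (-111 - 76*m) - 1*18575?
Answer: -15798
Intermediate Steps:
(-111 - 76*m) - 1*18575 = (-111 - 76*(-38)) - 1*18575 = (-111 + 2888) - 18575 = 2777 - 18575 = -15798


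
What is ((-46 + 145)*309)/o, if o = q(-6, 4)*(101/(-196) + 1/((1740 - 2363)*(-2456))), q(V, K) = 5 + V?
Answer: 29786223096/501749 ≈ 59365.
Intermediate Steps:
o = 5519239/10710616 (o = (5 - 6)*(101/(-196) + 1/((1740 - 2363)*(-2456))) = -(101*(-1/196) - 1/2456/(-623)) = -(-101/196 - 1/623*(-1/2456)) = -(-101/196 + 1/1530088) = -1*(-5519239/10710616) = 5519239/10710616 ≈ 0.51531)
((-46 + 145)*309)/o = ((-46 + 145)*309)/(5519239/10710616) = (99*309)*(10710616/5519239) = 30591*(10710616/5519239) = 29786223096/501749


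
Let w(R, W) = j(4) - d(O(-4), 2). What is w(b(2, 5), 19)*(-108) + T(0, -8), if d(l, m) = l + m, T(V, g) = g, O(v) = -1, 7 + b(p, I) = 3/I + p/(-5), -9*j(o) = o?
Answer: 148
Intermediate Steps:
j(o) = -o/9
b(p, I) = -7 + 3/I - p/5 (b(p, I) = -7 + (3/I + p/(-5)) = -7 + (3/I + p*(-1/5)) = -7 + (3/I - p/5) = -7 + 3/I - p/5)
w(R, W) = -13/9 (w(R, W) = -1/9*4 - (-1 + 2) = -4/9 - 1*1 = -4/9 - 1 = -13/9)
w(b(2, 5), 19)*(-108) + T(0, -8) = -13/9*(-108) - 8 = 156 - 8 = 148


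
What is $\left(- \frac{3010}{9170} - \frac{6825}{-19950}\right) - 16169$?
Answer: $- \frac{80489213}{4978} \approx -16169.0$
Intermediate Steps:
$\left(- \frac{3010}{9170} - \frac{6825}{-19950}\right) - 16169 = \left(\left(-3010\right) \frac{1}{9170} - - \frac{13}{38}\right) - 16169 = \left(- \frac{43}{131} + \frac{13}{38}\right) - 16169 = \frac{69}{4978} - 16169 = - \frac{80489213}{4978}$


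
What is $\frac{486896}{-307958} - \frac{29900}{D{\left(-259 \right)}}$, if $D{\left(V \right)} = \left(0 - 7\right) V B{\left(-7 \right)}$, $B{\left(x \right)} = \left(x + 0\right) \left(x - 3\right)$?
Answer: $- \frac{507142254}{279163927} \approx -1.8166$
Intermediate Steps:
$B{\left(x \right)} = x \left(-3 + x\right)$
$D{\left(V \right)} = - 490 V$ ($D{\left(V \right)} = \left(0 - 7\right) V \left(- 7 \left(-3 - 7\right)\right) = \left(0 - 7\right) V \left(\left(-7\right) \left(-10\right)\right) = - 7 V 70 = - 490 V$)
$\frac{486896}{-307958} - \frac{29900}{D{\left(-259 \right)}} = \frac{486896}{-307958} - \frac{29900}{\left(-490\right) \left(-259\right)} = 486896 \left(- \frac{1}{307958}\right) - \frac{29900}{126910} = - \frac{243448}{153979} - \frac{2990}{12691} = - \frac{507142254}{279163927}$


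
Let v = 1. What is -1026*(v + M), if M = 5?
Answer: -6156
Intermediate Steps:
-1026*(v + M) = -1026*(1 + 5) = -1026*6 = -171*36 = -6156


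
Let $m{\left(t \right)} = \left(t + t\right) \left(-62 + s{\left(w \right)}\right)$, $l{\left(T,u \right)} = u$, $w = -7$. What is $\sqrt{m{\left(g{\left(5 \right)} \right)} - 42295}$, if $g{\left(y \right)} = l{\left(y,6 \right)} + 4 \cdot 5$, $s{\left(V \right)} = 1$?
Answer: $i \sqrt{45467} \approx 213.23 i$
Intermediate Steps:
$g{\left(y \right)} = 26$ ($g{\left(y \right)} = 6 + 4 \cdot 5 = 6 + 20 = 26$)
$m{\left(t \right)} = - 122 t$ ($m{\left(t \right)} = \left(t + t\right) \left(-62 + 1\right) = 2 t \left(-61\right) = - 122 t$)
$\sqrt{m{\left(g{\left(5 \right)} \right)} - 42295} = \sqrt{\left(-122\right) 26 - 42295} = \sqrt{-3172 - 42295} = \sqrt{-45467} = i \sqrt{45467}$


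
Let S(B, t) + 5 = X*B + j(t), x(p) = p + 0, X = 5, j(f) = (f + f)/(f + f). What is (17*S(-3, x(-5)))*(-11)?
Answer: 3553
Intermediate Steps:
j(f) = 1 (j(f) = (2*f)/((2*f)) = (2*f)*(1/(2*f)) = 1)
x(p) = p
S(B, t) = -4 + 5*B (S(B, t) = -5 + (5*B + 1) = -5 + (1 + 5*B) = -4 + 5*B)
(17*S(-3, x(-5)))*(-11) = (17*(-4 + 5*(-3)))*(-11) = (17*(-4 - 15))*(-11) = (17*(-19))*(-11) = -323*(-11) = 3553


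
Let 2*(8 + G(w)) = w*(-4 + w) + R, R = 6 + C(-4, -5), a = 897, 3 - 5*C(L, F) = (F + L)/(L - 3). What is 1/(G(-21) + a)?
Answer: 70/80827 ≈ 0.00086605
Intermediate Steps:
C(L, F) = 3/5 - (F + L)/(5*(-3 + L)) (C(L, F) = 3/5 - (F + L)/(5*(L - 3)) = 3/5 - (F + L)/(5*(-3 + L)))
R = 222/35 (R = 6 + (-9 - 1*(-5) + 2*(-4))/(5*(-3 - 4)) = 6 + (1/5)*(-9 + 5 - 8)/(-7) = 6 + (1/5)*(-1/7)*(-12) = 6 + 12/35 = 222/35 ≈ 6.3429)
G(w) = -169/35 + w*(-4 + w)/2 (G(w) = -8 + (w*(-4 + w) + 222/35)/2 = -8 + (222/35 + w*(-4 + w))/2 = -8 + (111/35 + w*(-4 + w)/2) = -169/35 + w*(-4 + w)/2)
1/(G(-21) + a) = 1/((-169/35 + (1/2)*(-21)**2 - 2*(-21)) + 897) = 1/((-169/35 + (1/2)*441 + 42) + 897) = 1/((-169/35 + 441/2 + 42) + 897) = 1/(18037/70 + 897) = 1/(80827/70) = 70/80827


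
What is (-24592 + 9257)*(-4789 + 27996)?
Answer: -355879345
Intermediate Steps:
(-24592 + 9257)*(-4789 + 27996) = -15335*23207 = -355879345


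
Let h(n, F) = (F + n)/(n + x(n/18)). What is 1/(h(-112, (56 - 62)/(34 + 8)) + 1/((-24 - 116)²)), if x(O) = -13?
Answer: 3920/3517 ≈ 1.1146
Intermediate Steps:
h(n, F) = (F + n)/(-13 + n) (h(n, F) = (F + n)/(n - 13) = (F + n)/(-13 + n))
1/(h(-112, (56 - 62)/(34 + 8)) + 1/((-24 - 116)²)) = 1/(((56 - 62)/(34 + 8) - 112)/(-13 - 112) + 1/((-24 - 116)²)) = 1/((-6/42 - 112)/(-125) + 1/((-140)²)) = 1/(-(-6*1/42 - 112)/125 + 1/19600) = 1/(-(-⅐ - 112)/125 + 1/19600) = 1/(-1/125*(-785/7) + 1/19600) = 1/(157/175 + 1/19600) = 1/(3517/3920) = 3920/3517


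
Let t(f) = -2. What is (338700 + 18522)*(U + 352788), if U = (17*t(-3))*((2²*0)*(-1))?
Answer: 126023634936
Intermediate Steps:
U = 0 (U = (17*(-2))*((2²*0)*(-1)) = -34*4*0*(-1) = -0*(-1) = -34*0 = 0)
(338700 + 18522)*(U + 352788) = (338700 + 18522)*(0 + 352788) = 357222*352788 = 126023634936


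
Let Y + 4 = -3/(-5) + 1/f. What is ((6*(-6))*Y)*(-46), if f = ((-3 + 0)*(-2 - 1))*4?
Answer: -27922/5 ≈ -5584.4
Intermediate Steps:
f = 36 (f = -3*(-3)*4 = 9*4 = 36)
Y = -607/180 (Y = -4 + (-3/(-5) + 1/36) = -4 + (-3*(-⅕) + 1*(1/36)) = -4 + (⅗ + 1/36) = -4 + 113/180 = -607/180 ≈ -3.3722)
((6*(-6))*Y)*(-46) = ((6*(-6))*(-607/180))*(-46) = -36*(-607/180)*(-46) = (607/5)*(-46) = -27922/5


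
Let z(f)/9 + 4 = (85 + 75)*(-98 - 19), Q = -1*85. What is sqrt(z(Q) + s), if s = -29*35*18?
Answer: 9*I*sqrt(2306) ≈ 432.19*I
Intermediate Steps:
Q = -85
z(f) = -168516 (z(f) = -36 + 9*((85 + 75)*(-98 - 19)) = -36 + 9*(160*(-117)) = -36 + 9*(-18720) = -36 - 168480 = -168516)
s = -18270 (s = -1015*18 = -18270)
sqrt(z(Q) + s) = sqrt(-168516 - 18270) = sqrt(-186786) = 9*I*sqrt(2306)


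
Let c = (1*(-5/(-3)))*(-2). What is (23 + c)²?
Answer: 3481/9 ≈ 386.78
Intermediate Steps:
c = -10/3 (c = (1*(-5*(-⅓)))*(-2) = (1*(5/3))*(-2) = (5/3)*(-2) = -10/3 ≈ -3.3333)
(23 + c)² = (23 - 10/3)² = (59/3)² = 3481/9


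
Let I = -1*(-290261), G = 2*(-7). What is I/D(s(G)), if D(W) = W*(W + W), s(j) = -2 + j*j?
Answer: 290261/75272 ≈ 3.8562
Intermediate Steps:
G = -14
s(j) = -2 + j**2
D(W) = 2*W**2 (D(W) = W*(2*W) = 2*W**2)
I = 290261
I/D(s(G)) = 290261/((2*(-2 + (-14)**2)**2)) = 290261/((2*(-2 + 196)**2)) = 290261/((2*194**2)) = 290261/((2*37636)) = 290261/75272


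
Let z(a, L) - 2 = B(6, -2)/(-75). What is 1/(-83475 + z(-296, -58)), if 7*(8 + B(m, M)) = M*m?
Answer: -525/43823257 ≈ -1.1980e-5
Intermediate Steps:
B(m, M) = -8 + M*m/7 (B(m, M) = -8 + (M*m)/7 = -8 + M*m/7)
z(a, L) = 1118/525 (z(a, L) = 2 + (-8 + (⅐)*(-2)*6)/(-75) = 2 + (-8 - 12/7)*(-1/75) = 2 - 68/7*(-1/75) = 2 + 68/525 = 1118/525)
1/(-83475 + z(-296, -58)) = 1/(-83475 + 1118/525) = 1/(-43823257/525) = -525/43823257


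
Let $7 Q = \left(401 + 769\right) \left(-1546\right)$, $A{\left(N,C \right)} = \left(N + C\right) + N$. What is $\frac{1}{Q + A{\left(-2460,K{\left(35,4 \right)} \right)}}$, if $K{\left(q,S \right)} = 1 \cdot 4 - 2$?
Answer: $- \frac{7}{1843246} \approx -3.7976 \cdot 10^{-6}$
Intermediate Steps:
$K{\left(q,S \right)} = 2$ ($K{\left(q,S \right)} = 4 - 2 = 2$)
$A{\left(N,C \right)} = C + 2 N$ ($A{\left(N,C \right)} = \left(C + N\right) + N = C + 2 N$)
$Q = - \frac{1808820}{7}$ ($Q = \frac{\left(401 + 769\right) \left(-1546\right)}{7} = \frac{1170 \left(-1546\right)}{7} = \frac{1}{7} \left(-1808820\right) = - \frac{1808820}{7} \approx -2.584 \cdot 10^{5}$)
$\frac{1}{Q + A{\left(-2460,K{\left(35,4 \right)} \right)}} = \frac{1}{- \frac{1808820}{7} + \left(2 + 2 \left(-2460\right)\right)} = \frac{1}{- \frac{1808820}{7} + \left(2 - 4920\right)} = \frac{1}{- \frac{1808820}{7} - 4918} = \frac{1}{- \frac{1843246}{7}} = - \frac{7}{1843246}$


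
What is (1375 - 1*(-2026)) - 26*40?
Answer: 2361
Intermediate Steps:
(1375 - 1*(-2026)) - 26*40 = (1375 + 2026) - 1*1040 = 3401 - 1040 = 2361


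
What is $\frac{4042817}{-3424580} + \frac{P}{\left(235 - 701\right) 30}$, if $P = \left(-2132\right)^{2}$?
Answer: $- \frac{781134335179}{2393781420} \approx -326.32$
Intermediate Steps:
$P = 4545424$
$\frac{4042817}{-3424580} + \frac{P}{\left(235 - 701\right) 30} = \frac{4042817}{-3424580} + \frac{4545424}{\left(235 - 701\right) 30} = 4042817 \left(- \frac{1}{3424580}\right) + \frac{4545424}{\left(-466\right) 30} = - \frac{4042817}{3424580} + \frac{4545424}{-13980} = - \frac{4042817}{3424580} + 4545424 \left(- \frac{1}{13980}\right) = - \frac{4042817}{3424580} - \frac{1136356}{3495} = - \frac{781134335179}{2393781420}$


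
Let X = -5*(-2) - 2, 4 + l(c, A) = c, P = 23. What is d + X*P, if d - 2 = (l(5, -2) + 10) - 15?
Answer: 182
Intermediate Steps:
l(c, A) = -4 + c
X = 8 (X = 10 - 2 = 8)
d = -2 (d = 2 + (((-4 + 5) + 10) - 15) = 2 + ((1 + 10) - 15) = 2 + (11 - 15) = 2 - 4 = -2)
d + X*P = -2 + 8*23 = -2 + 184 = 182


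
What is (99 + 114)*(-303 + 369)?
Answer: 14058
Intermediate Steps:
(99 + 114)*(-303 + 369) = 213*66 = 14058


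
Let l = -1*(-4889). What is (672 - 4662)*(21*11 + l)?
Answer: -20428800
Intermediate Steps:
l = 4889
(672 - 4662)*(21*11 + l) = (672 - 4662)*(21*11 + 4889) = -3990*(231 + 4889) = -3990*5120 = -20428800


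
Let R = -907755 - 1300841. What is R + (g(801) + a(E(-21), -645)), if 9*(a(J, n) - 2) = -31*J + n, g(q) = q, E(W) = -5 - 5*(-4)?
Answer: -6623749/3 ≈ -2.2079e+6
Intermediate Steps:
E(W) = 15 (E(W) = -5 + 20 = 15)
R = -2208596
a(J, n) = 2 - 31*J/9 + n/9 (a(J, n) = 2 + (-31*J + n)/9 = 2 + (n - 31*J)/9 = 2 + (-31*J/9 + n/9) = 2 - 31*J/9 + n/9)
R + (g(801) + a(E(-21), -645)) = -2208596 + (801 + (2 - 31/9*15 + (⅑)*(-645))) = -2208596 + (801 + (2 - 155/3 - 215/3)) = -2208596 + (801 - 364/3) = -2208596 + 2039/3 = -6623749/3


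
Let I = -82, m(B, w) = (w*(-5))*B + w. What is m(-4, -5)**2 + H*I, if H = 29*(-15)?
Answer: 46695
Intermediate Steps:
m(B, w) = w - 5*B*w (m(B, w) = (-5*w)*B + w = -5*B*w + w = w - 5*B*w)
H = -435
m(-4, -5)**2 + H*I = (-5*(1 - 5*(-4)))**2 - 435*(-82) = (-5*(1 + 20))**2 + 35670 = (-5*21)**2 + 35670 = (-105)**2 + 35670 = 11025 + 35670 = 46695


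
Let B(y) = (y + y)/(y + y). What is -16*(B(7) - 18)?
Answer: 272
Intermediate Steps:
B(y) = 1 (B(y) = (2*y)/((2*y)) = (2*y)*(1/(2*y)) = 1)
-16*(B(7) - 18) = -16*(1 - 18) = -16*(-17) = 272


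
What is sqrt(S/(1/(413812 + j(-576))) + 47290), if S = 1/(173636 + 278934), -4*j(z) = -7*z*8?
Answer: 2*sqrt(605381421568335)/226285 ≈ 217.46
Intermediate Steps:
j(z) = 14*z (j(z) = -(-7*z)*8/4 = -(-14)*z = 14*z)
S = 1/452570 ≈ 2.2096e-6
sqrt(S/(1/(413812 + j(-576))) + 47290) = sqrt(1/(452570*(1/(413812 + 14*(-576)))) + 47290) = sqrt(1/(452570*(1/(413812 - 8064))) + 47290) = sqrt(1/(452570*(1/405748)) + 47290) = sqrt((1/452570)*405748 + 47290) = sqrt(202874/226285 + 47290) = sqrt(10701220524/226285) = 2*sqrt(605381421568335)/226285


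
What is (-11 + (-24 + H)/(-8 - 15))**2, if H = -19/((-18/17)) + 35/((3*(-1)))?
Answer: 17935225/171396 ≈ 104.64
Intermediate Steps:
H = 113/18 (H = -19/((-18*1/17)) + 35/(-3) = -19/(-18/17) + 35*(-1/3) = -19*(-17/18) - 35/3 = 323/18 - 35/3 = 113/18 ≈ 6.2778)
(-11 + (-24 + H)/(-8 - 15))**2 = (-11 + (-24 + 113/18)/(-8 - 15))**2 = (-11 - 319/18/(-23))**2 = (-11 - 319/18*(-1/23))**2 = (-11 + 319/414)**2 = (-4235/414)**2 = 17935225/171396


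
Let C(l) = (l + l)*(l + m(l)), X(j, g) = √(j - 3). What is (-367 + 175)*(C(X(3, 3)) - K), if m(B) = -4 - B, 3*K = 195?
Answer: 12480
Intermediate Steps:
K = 65 (K = (⅓)*195 = 65)
X(j, g) = √(-3 + j)
C(l) = -8*l (C(l) = (l + l)*(l + (-4 - l)) = (2*l)*(-4) = -8*l)
(-367 + 175)*(C(X(3, 3)) - K) = (-367 + 175)*(-8*√(-3 + 3) - 1*65) = -192*(-8*√0 - 65) = -192*(-8*0 - 65) = -192*(0 - 65) = -192*(-65) = 12480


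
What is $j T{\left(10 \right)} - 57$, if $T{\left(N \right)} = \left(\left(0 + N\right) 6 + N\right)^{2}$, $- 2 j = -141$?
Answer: $345393$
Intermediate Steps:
$j = \frac{141}{2}$ ($j = \left(- \frac{1}{2}\right) \left(-141\right) = \frac{141}{2} \approx 70.5$)
$T{\left(N \right)} = 49 N^{2}$ ($T{\left(N \right)} = \left(N 6 + N\right)^{2} = \left(6 N + N\right)^{2} = \left(7 N\right)^{2} = 49 N^{2}$)
$j T{\left(10 \right)} - 57 = \frac{141 \cdot 49 \cdot 10^{2}}{2} - 57 = \frac{141 \cdot 49 \cdot 100}{2} - 57 = \frac{141}{2} \cdot 4900 - 57 = 345450 - 57 = 345393$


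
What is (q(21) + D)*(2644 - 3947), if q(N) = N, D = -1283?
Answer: 1644386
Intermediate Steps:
(q(21) + D)*(2644 - 3947) = (21 - 1283)*(2644 - 3947) = -1262*(-1303) = 1644386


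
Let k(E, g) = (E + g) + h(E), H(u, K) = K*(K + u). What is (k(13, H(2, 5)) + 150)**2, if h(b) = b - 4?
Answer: 42849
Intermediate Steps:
h(b) = -4 + b
k(E, g) = -4 + g + 2*E (k(E, g) = (E + g) + (-4 + E) = -4 + g + 2*E)
(k(13, H(2, 5)) + 150)**2 = ((-4 + 5*(5 + 2) + 2*13) + 150)**2 = ((-4 + 5*7 + 26) + 150)**2 = ((-4 + 35 + 26) + 150)**2 = (57 + 150)**2 = 207**2 = 42849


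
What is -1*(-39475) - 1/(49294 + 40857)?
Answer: 3558710724/90151 ≈ 39475.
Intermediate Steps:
-1*(-39475) - 1/(49294 + 40857) = 39475 - 1/90151 = 3558710724/90151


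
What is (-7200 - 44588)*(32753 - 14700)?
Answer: -934928764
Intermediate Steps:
(-7200 - 44588)*(32753 - 14700) = -51788*18053 = -934928764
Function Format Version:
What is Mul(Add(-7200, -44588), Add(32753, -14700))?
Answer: -934928764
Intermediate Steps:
Mul(Add(-7200, -44588), Add(32753, -14700)) = Mul(-51788, 18053) = -934928764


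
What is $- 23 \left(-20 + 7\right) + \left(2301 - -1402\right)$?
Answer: $4002$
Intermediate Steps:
$- 23 \left(-20 + 7\right) + \left(2301 - -1402\right) = \left(-23\right) \left(-13\right) + \left(2301 + 1402\right) = 299 + 3703 = 4002$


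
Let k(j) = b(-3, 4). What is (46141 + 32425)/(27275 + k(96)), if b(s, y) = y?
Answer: 78566/27279 ≈ 2.8801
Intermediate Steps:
k(j) = 4
(46141 + 32425)/(27275 + k(96)) = (46141 + 32425)/(27275 + 4) = 78566/27279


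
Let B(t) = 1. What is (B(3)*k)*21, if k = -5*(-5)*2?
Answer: 1050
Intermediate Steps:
k = 50 (k = 25*2 = 50)
(B(3)*k)*21 = (1*50)*21 = 50*21 = 1050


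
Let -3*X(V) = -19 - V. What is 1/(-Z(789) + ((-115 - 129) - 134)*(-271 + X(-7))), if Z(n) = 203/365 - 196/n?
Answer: 287985/29065085483 ≈ 9.9083e-6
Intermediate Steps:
X(V) = 19/3 + V/3 (X(V) = -(-19 - V)/3 = 19/3 + V/3)
Z(n) = 203/365 - 196/n (Z(n) = 203*(1/365) - 196/n = 203/365 - 196/n)
1/(-Z(789) + ((-115 - 129) - 134)*(-271 + X(-7))) = 1/(-(203/365 - 196/789) + ((-115 - 129) - 134)*(-271 + (19/3 + (1/3)*(-7)))) = 1/(-(203/365 - 196*1/789) + (-244 - 134)*(-271 + (19/3 - 7/3))) = 1/(-(203/365 - 196/789) - 378*(-271 + 4)) = 1/(-1*88627/287985 - 378*(-267)) = 1/(-88627/287985 + 100926) = 1/(29065085483/287985) = 287985/29065085483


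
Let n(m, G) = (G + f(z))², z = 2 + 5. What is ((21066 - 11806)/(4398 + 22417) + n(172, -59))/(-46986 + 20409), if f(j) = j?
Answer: -4834468/47510817 ≈ -0.10176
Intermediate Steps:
z = 7
n(m, G) = (7 + G)² (n(m, G) = (G + 7)² = (7 + G)²)
((21066 - 11806)/(4398 + 22417) + n(172, -59))/(-46986 + 20409) = ((21066 - 11806)/(4398 + 22417) + (7 - 59)²)/(-46986 + 20409) = (9260/26815 + (-52)²)/(-26577) = (9260*(1/26815) + 2704)*(-1/26577) = (1852/5363 + 2704)*(-1/26577) = (14503404/5363)*(-1/26577) = -4834468/47510817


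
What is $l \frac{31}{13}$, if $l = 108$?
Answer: $\frac{3348}{13} \approx 257.54$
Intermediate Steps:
$l \frac{31}{13} = 108 \cdot \frac{31}{13} = \frac{3348}{13}$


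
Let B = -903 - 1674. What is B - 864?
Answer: -3441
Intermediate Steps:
B = -2577
B - 864 = -2577 - 864 = -3441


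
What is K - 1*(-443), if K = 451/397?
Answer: 176322/397 ≈ 444.14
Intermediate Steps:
K = 451/397 (K = 451*(1/397) = 451/397 ≈ 1.1360)
K - 1*(-443) = 451/397 - 1*(-443) = 451/397 + 443 = 176322/397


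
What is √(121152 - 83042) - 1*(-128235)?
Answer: 128235 + √38110 ≈ 1.2843e+5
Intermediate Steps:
√(121152 - 83042) - 1*(-128235) = √38110 + 128235 = 128235 + √38110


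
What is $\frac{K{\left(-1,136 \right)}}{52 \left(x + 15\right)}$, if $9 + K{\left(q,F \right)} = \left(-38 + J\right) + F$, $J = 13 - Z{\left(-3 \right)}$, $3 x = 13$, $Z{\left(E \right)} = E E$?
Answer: $\frac{279}{3016} \approx 0.092507$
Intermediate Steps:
$Z{\left(E \right)} = E^{2}$
$x = \frac{13}{3}$ ($x = \frac{1}{3} \cdot 13 = \frac{13}{3} \approx 4.3333$)
$J = 4$ ($J = 13 - \left(-3\right)^{2} = 13 - 9 = 4$)
$K{\left(q,F \right)} = -43 + F$ ($K{\left(q,F \right)} = -9 + \left(\left(-38 + 4\right) + F\right) = -9 + \left(-34 + F\right) = -43 + F$)
$\frac{K{\left(-1,136 \right)}}{52 \left(x + 15\right)} = \frac{-43 + 136}{52 \left(\frac{13}{3} + 15\right)} = \frac{93}{52 \cdot \frac{58}{3}} = \frac{93}{\frac{3016}{3}} = 93 \cdot \frac{3}{3016} = \frac{279}{3016}$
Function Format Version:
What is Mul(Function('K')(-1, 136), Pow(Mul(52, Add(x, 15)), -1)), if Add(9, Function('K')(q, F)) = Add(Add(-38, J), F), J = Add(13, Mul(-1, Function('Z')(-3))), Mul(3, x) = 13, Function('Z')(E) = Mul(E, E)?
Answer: Rational(279, 3016) ≈ 0.092507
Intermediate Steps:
Function('Z')(E) = Pow(E, 2)
x = Rational(13, 3) (x = Mul(Rational(1, 3), 13) = Rational(13, 3) ≈ 4.3333)
J = 4 (J = Add(13, Mul(-1, Pow(-3, 2))) = Add(13, Mul(-1, 9)) = Add(13, -9) = 4)
Function('K')(q, F) = Add(-43, F) (Function('K')(q, F) = Add(-9, Add(Add(-38, 4), F)) = Add(-9, Add(-34, F)) = Add(-43, F))
Mul(Function('K')(-1, 136), Pow(Mul(52, Add(x, 15)), -1)) = Mul(Add(-43, 136), Pow(Mul(52, Add(Rational(13, 3), 15)), -1)) = Mul(93, Pow(Mul(52, Rational(58, 3)), -1)) = Mul(93, Pow(Rational(3016, 3), -1)) = Mul(93, Rational(3, 3016)) = Rational(279, 3016)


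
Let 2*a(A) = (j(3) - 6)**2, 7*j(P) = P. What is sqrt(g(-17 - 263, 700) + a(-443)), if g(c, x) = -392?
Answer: I*sqrt(73790)/14 ≈ 19.403*I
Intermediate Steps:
j(P) = P/7
a(A) = 1521/98 (a(A) = ((1/7)*3 - 6)**2/2 = (3/7 - 6)**2/2 = (-39/7)**2/2 = (1/2)*(1521/49) = 1521/98)
sqrt(g(-17 - 263, 700) + a(-443)) = sqrt(-392 + 1521/98) = sqrt(-36895/98) = I*sqrt(73790)/14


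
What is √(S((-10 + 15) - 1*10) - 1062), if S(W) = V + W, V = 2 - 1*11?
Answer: 2*I*√269 ≈ 32.802*I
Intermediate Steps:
V = -9 (V = 2 - 11 = -9)
S(W) = -9 + W
√(S((-10 + 15) - 1*10) - 1062) = √((-9 + ((-10 + 15) - 1*10)) - 1062) = √((-9 + (5 - 10)) - 1062) = √((-9 - 5) - 1062) = √(-14 - 1062) = √(-1076) = 2*I*√269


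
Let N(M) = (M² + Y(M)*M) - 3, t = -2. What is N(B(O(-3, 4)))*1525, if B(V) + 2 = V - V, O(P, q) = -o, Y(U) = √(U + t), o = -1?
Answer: 1525 - 6100*I ≈ 1525.0 - 6100.0*I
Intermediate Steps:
Y(U) = √(-2 + U) (Y(U) = √(U - 2) = √(-2 + U))
O(P, q) = 1 (O(P, q) = -1*(-1) = 1)
B(V) = -2 (B(V) = -2 + (V - V) = -2 + 0 = -2)
N(M) = -3 + M² + M*√(-2 + M) (N(M) = (M² + √(-2 + M)*M) - 3 = (M² + M*√(-2 + M)) - 3 = -3 + M² + M*√(-2 + M))
N(B(O(-3, 4)))*1525 = (-3 + (-2)² - 2*√(-2 - 2))*1525 = (-3 + 4 - 4*I)*1525 = (1 - 4*I)*1525 = 1525 - 6100*I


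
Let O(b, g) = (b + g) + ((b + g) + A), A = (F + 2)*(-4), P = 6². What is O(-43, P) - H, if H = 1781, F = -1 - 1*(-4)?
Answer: -1815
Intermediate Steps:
P = 36
F = 3 (F = -1 + 4 = 3)
A = -20 (A = (3 + 2)*(-4) = 5*(-4) = -20)
O(b, g) = -20 + 2*b + 2*g (O(b, g) = (b + g) + ((b + g) - 20) = (b + g) + (-20 + b + g) = -20 + 2*b + 2*g)
O(-43, P) - H = (-20 + 2*(-43) + 2*36) - 1*1781 = (-20 - 86 + 72) - 1781 = -34 - 1781 = -1815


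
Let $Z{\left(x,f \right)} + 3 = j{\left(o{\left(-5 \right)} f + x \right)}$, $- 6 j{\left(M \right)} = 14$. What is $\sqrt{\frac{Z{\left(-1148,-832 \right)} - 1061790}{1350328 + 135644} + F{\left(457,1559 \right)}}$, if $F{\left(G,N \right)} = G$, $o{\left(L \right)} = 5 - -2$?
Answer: $\frac{\sqrt{27986937347534}}{247662} \approx 21.361$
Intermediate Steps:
$o{\left(L \right)} = 7$ ($o{\left(L \right)} = 5 + 2 = 7$)
$j{\left(M \right)} = - \frac{7}{3}$ ($j{\left(M \right)} = \left(- \frac{1}{6}\right) 14 = - \frac{7}{3}$)
$Z{\left(x,f \right)} = - \frac{16}{3}$ ($Z{\left(x,f \right)} = -3 - \frac{7}{3} = - \frac{16}{3}$)
$\sqrt{\frac{Z{\left(-1148,-832 \right)} - 1061790}{1350328 + 135644} + F{\left(457,1559 \right)}} = \sqrt{\frac{- \frac{16}{3} - 1061790}{1350328 + 135644} + 457} = \sqrt{- \frac{3185386}{3 \cdot 1485972} + 457} = \sqrt{\left(- \frac{3185386}{3}\right) \frac{1}{1485972} + 457} = \sqrt{- \frac{1592693}{2228958} + 457} = \sqrt{\frac{1017041113}{2228958}} = \frac{\sqrt{27986937347534}}{247662}$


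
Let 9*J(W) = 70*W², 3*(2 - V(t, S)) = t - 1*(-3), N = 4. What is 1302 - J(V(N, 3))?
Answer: 105392/81 ≈ 1301.1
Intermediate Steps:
V(t, S) = 1 - t/3 (V(t, S) = 2 - (t - 1*(-3))/3 = 2 - (t + 3)/3 = 2 - (3 + t)/3 = 2 + (-1 - t/3) = 1 - t/3)
J(W) = 70*W²/9 (J(W) = (70*W²)/9 = 70*W²/9)
1302 - J(V(N, 3)) = 1302 - 70*(1 - ⅓*4)²/9 = 1302 - 70*(1 - 4/3)²/9 = 1302 - 70*(-⅓)²/9 = 1302 - 70/(9*9) = 1302 - 1*70/81 = 1302 - 70/81 = 105392/81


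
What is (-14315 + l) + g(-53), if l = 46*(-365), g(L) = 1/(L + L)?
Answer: -3297131/106 ≈ -31105.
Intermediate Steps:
g(L) = 1/(2*L)
l = -16790
(-14315 + l) + g(-53) = (-14315 - 16790) + (½)/(-53) = -31105 + (½)*(-1/53) = -31105 - 1/106 = -3297131/106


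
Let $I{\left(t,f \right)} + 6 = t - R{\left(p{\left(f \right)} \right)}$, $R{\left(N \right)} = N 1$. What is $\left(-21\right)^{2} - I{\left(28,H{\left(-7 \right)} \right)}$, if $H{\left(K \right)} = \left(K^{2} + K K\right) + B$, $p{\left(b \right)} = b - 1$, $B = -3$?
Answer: $513$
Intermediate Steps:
$p{\left(b \right)} = -1 + b$
$R{\left(N \right)} = N$
$H{\left(K \right)} = -3 + 2 K^{2}$ ($H{\left(K \right)} = \left(K^{2} + K K\right) - 3 = \left(K^{2} + K^{2}\right) - 3 = 2 K^{2} - 3 = -3 + 2 K^{2}$)
$I{\left(t,f \right)} = -5 + t - f$ ($I{\left(t,f \right)} = -6 - \left(-1 + f - t\right) = -6 + \left(1 + t - f\right) = -5 + t - f$)
$\left(-21\right)^{2} - I{\left(28,H{\left(-7 \right)} \right)} = \left(-21\right)^{2} - \left(-5 + 28 - \left(-3 + 2 \left(-7\right)^{2}\right)\right) = 441 - \left(-5 + 28 - \left(-3 + 2 \cdot 49\right)\right) = 441 - \left(-5 + 28 - \left(-3 + 98\right)\right) = 441 - \left(-5 + 28 - 95\right) = 441 - -72 = 441 + 72 = 513$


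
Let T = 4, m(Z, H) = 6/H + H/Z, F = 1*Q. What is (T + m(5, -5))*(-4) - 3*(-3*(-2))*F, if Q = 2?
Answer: -216/5 ≈ -43.200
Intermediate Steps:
F = 2 (F = 1*2 = 2)
(T + m(5, -5))*(-4) - 3*(-3*(-2))*F = (4 + (6/(-5) - 5/5))*(-4) - 3*(-3*(-2))*2 = (4 + (6*(-⅕) - 5*⅕))*(-4) - 18*2 = (4 + (-6/5 - 1))*(-4) - 3*12 = (4 - 11/5)*(-4) - 36 = (9/5)*(-4) - 36 = -36/5 - 36 = -216/5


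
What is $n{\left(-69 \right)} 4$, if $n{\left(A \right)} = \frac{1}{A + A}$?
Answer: $- \frac{2}{69} \approx -0.028986$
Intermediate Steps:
$n{\left(A \right)} = \frac{1}{2 A}$
$n{\left(-69 \right)} 4 = \frac{1}{2 \left(-69\right)} 4 = \frac{1}{2} \left(- \frac{1}{69}\right) 4 = \left(- \frac{1}{138}\right) 4 = - \frac{2}{69}$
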